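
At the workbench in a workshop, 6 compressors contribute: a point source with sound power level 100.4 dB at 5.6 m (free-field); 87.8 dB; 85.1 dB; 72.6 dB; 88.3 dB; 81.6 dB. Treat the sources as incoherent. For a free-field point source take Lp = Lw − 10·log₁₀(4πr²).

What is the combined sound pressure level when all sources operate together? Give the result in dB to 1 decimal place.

Source at 5.6 m: Lp = 100.4 − 10·log₁₀(4π·5.6²) = 100.4 − 10·log₁₀(394.081) = 74.4 dB.
Σ 10^(Lᵢ/10) = 1.793e+09.
L_total = 10·log₁₀(1.793e+09) = 92.5 dB.

92.5 dB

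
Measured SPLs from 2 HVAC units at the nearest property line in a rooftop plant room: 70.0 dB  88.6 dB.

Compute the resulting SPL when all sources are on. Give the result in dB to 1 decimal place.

Σ 10^(Lᵢ/10) = 7.344e+08.
L_total = 10·log₁₀(7.344e+08) = 88.7 dB.

88.7 dB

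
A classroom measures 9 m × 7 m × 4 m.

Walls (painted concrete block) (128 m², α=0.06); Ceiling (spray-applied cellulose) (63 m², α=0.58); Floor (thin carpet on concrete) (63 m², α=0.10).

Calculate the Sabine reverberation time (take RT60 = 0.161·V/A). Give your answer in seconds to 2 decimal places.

0.80 sec

A = Σ Sᵢαᵢ = 128·0.06 + 63·0.58 + 63·0.10 = 50.520 sabins.
Volume V = 9 × 7 × 4 = 252 m³.
RT60 = 0.161 · V / A = 0.161 × 252 / 50.520 = 0.80 s.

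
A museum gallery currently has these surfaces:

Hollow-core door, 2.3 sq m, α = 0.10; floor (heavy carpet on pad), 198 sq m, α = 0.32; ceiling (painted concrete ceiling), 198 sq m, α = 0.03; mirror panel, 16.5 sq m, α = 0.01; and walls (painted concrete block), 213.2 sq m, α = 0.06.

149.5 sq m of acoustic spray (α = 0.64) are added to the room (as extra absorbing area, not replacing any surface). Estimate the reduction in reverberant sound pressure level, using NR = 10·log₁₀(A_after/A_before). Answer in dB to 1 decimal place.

Total absorption A_before = 2.3*0.10 + 198*0.32 + 198*0.03 + 16.5*0.01 + 213.2*0.06
  = 0.230 + 63.360 + 5.940 + 0.165 + 12.792 = 82.487 sq m sabins.
Added absorption = 149.5 × 0.64 = 95.680 sabins.
A_after = 82.487 + 95.680 = 178.167 sabins.
NR = 10·log₁₀(178.167/82.487) = 3.3 dB.

3.3 dB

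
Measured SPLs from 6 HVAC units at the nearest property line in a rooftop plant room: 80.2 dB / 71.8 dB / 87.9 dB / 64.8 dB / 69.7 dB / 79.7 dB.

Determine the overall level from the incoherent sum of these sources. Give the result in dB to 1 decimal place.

89.3 dB

Σ 10^(Lᵢ/10) = 8.421e+08.
Combined level = 10 log₁₀(8.421e+08) = 89.3 dB.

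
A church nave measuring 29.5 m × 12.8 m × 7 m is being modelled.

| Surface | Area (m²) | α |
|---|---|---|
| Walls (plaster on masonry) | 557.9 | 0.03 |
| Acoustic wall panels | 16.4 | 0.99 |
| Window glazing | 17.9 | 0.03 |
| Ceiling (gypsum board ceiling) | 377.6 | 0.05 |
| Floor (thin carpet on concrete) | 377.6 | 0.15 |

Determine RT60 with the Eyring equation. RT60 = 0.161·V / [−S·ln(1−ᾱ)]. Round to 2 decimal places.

3.74 s

Total surface area S = 557.9 + 16.4 + 17.9 + 377.6 + 377.6 = 1347.4 m².
Absorption A = 557.9·0.03 + 16.4·0.99 + 17.9·0.03 + 377.6·0.05 + 377.6·0.15 = 109.030 sabins.
ᾱ = 109.030 / 1347.4 = 0.0809.
Eyring denominator: −S ln(1−ᾱ) = 113.667.
V = 29.5 × 12.8 × 7 = 2643.2 m³.
RT60 = 0.161 × 2643.2 / 113.667 = 3.74 s.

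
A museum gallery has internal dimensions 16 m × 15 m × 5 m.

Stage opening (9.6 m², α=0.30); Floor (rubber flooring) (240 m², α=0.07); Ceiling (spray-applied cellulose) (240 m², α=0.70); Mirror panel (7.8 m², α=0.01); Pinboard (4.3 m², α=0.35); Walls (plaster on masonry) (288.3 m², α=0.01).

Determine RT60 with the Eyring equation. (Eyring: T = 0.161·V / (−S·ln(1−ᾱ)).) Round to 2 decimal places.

Total surface area S = 9.6 + 240 + 240 + 7.8 + 4.3 + 288.3 = 790.0 m².
Σ(Sᵢαᵢ) = 9.6×0.30 + 240×0.07 + 240×0.70 + 7.8×0.01 + 4.3×0.35 + 288.3×0.01 = 192.146.
Mean coefficient ᾱ = A/S = 0.2432.
Eyring denominator: −S ln(1−ᾱ) = 220.138.
V = 16 × 15 × 5 = 1200 m³.
RT60 = 0.161 × 1200 / 220.138 = 0.88 s.

0.88 seconds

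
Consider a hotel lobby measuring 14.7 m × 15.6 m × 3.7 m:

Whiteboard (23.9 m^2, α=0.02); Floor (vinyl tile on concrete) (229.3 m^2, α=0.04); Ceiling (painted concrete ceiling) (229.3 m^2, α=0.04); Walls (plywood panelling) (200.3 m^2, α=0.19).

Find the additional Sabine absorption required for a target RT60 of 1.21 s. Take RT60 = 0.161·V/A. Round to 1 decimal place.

56.0 sabins

Total absorption A₁ = 23.9·0.02 + 229.3·0.04 + 229.3·0.04 + 200.3·0.19
  = 0.478 + 9.172 + 9.172 + 38.057 = 56.879 m^2 sabins.
Target A₂ = 0.161·848.484/1.21 = 112.897 sabins (V = 848.484 m³).
ΔA = A₂ − A₁ = 112.897 − 56.879 = 56.0 sabins.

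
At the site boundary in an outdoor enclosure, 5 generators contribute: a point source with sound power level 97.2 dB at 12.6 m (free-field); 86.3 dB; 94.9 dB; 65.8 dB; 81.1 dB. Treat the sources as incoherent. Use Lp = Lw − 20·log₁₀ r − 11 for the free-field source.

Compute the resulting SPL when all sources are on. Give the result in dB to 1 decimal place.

95.6 dB

Source at 12.6 m: Lp = 97.2 − 20·log₁₀(12.6) − 11 = 64.2 dB.
Converting to relative power and adding: 10^(64.2/10) + 10^(86.3/10) + 10^(94.9/10) + 10^(65.8/10) + 10^(81.1/10) = 3.652e+09.
Back to dB: 10·log₁₀ Σ = 95.6 dB.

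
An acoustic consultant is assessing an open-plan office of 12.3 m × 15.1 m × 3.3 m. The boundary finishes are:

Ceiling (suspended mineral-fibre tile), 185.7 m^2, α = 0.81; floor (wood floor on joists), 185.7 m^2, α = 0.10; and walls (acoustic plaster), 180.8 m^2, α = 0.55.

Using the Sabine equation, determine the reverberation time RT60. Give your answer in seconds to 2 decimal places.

0.37 seconds

Total absorption A = 185.7×0.81 + 185.7×0.10 + 180.8×0.55
  = 150.417 + 18.570 + 99.440 = 268.427 m^2 sabins.
V = 12.3·15.1·3.3 = 612.909 m³.
Sabine: RT60 = 0.161 × 612.909 / 268.427 = 0.37 s.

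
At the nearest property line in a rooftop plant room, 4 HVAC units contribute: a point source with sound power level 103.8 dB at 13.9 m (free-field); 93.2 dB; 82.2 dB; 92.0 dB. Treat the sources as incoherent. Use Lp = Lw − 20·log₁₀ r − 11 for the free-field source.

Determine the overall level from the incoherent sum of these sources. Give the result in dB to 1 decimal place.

Source at 13.9 m: Lp = 103.8 − 20·log₁₀(13.9) − 11 = 69.9 dB.
Converting to relative power and adding: 10^(69.9/10) + 10^(93.2/10) + 10^(82.2/10) + 10^(92.0/10) = 3.85e+09.
Combined level = 10 log₁₀(3.85e+09) = 95.9 dB.

95.9 dB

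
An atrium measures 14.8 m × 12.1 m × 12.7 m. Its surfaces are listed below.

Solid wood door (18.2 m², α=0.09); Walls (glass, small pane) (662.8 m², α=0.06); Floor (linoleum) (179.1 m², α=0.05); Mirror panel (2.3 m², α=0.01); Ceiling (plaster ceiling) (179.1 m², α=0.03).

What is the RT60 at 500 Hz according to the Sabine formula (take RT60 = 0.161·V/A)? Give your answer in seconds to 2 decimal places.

6.57 sec

A = Σ Sᵢαᵢ = 18.2·0.09 + 662.8·0.06 + 179.1·0.05 + 2.3·0.01 + 179.1·0.03 = 55.757 sabins.
Volume V = 14.8 × 12.1 × 12.7 = 2274.316 m³.
RT60 = 0.161 · V / A = 0.161 × 2274.316 / 55.757 = 6.57 s.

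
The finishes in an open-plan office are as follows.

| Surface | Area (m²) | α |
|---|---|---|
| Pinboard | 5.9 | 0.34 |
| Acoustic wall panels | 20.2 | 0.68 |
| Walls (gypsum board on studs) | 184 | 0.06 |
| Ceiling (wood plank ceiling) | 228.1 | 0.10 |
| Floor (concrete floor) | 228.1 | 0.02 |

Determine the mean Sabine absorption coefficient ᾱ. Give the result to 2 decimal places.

0.08

S = Σ Sᵢ = 5.9 + 20.2 + 184 + 228.1 + 228.1 = 666.3 m².
A = 5.9·0.34 + 20.2·0.68 + 184·0.06 + 228.1·0.10 + 228.1·0.02 = 54.154 sabins.
ᾱ = A/S = 0.08.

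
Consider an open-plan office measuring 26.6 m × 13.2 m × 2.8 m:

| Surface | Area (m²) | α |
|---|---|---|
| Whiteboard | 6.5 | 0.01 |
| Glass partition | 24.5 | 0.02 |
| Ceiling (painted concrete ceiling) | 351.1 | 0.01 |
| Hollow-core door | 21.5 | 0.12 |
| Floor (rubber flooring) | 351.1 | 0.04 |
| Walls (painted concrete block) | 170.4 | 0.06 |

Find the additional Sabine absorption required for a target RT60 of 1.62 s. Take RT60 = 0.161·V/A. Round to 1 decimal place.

66.8 sabins

Equivalent absorption area: A₁ = 6.5×0.01 + 24.5×0.02 + 351.1×0.01 + 21.5×0.12 + 351.1×0.04 + 170.4×0.06 = 30.914 m².
For T = 1.62 s, need A₂ = 0.161·V/T = 0.161·983.136/1.62 = 97.707 sabins.
ΔA = A₂ − A₁ = 97.707 − 30.914 = 66.8 sabins.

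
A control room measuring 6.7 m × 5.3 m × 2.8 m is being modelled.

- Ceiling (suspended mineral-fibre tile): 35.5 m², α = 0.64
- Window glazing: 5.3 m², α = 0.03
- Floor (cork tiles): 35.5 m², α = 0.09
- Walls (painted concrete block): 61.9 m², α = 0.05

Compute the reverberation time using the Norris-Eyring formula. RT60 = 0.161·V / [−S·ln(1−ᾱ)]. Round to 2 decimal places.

0.49 sec

Total surface area S = 35.5 + 5.3 + 35.5 + 61.9 = 138.2 m².
Σ(Sᵢαᵢ) = 35.5·0.64 + 5.3·0.03 + 35.5·0.09 + 61.9·0.05 = 29.169.
Mean coefficient ᾱ = A/S = 0.2111.
Eyring denominator: −S ln(1−ᾱ) = 32.769.
V = 6.7 × 5.3 × 2.8 = 99.428 m³.
T = 0.161·V/[−S·ln(1−ᾱ)] = 0.161·99.428/32.769 = 0.49 s.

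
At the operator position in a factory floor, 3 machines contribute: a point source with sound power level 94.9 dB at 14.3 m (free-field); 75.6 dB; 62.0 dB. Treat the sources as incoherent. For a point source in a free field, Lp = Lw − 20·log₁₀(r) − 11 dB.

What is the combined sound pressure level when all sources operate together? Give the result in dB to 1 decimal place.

75.9 dB

Source at 14.3 m: Lp = 94.9 − 20·log₁₀(14.3) − 11 = 60.8 dB.
Converting to relative power and adding: 10^(60.8/10) + 10^(75.6/10) + 10^(62.0/10) = 3.909e+07.
Combined level = 10 log₁₀(3.909e+07) = 75.9 dB.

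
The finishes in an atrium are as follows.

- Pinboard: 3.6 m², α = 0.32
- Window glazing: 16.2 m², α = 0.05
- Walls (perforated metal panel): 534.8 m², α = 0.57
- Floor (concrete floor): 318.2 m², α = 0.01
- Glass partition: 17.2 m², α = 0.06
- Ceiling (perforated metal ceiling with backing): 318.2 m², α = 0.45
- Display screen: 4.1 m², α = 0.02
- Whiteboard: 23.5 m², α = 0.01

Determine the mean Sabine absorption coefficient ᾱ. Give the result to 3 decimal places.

0.368

S = Σ Sᵢ = 3.6 + 16.2 + 534.8 + 318.2 + 17.2 + 318.2 + 4.1 + 23.5 = 1235.8 m².
A = 3.6*0.32 + 16.2*0.05 + 534.8*0.57 + 318.2*0.01 + 17.2*0.06 + 318.2*0.45 + 4.1*0.02 + 23.5*0.01 = 454.519 sabins.
ᾱ = A/S = 0.368.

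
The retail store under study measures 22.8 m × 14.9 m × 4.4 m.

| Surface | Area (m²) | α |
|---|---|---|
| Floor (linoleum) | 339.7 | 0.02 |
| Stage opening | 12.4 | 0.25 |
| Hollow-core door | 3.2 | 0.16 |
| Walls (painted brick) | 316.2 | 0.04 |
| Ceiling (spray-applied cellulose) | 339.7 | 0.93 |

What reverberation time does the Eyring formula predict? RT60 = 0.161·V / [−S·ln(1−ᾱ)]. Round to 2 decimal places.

Total surface area S = 339.7 + 12.4 + 3.2 + 316.2 + 339.7 = 1011.2 m².
Σ(Sᵢαᵢ) = 339.7×0.02 + 12.4×0.25 + 3.2×0.16 + 316.2×0.04 + 339.7×0.93 = 338.975.
ᾱ = 338.975 / 1011.2 = 0.3352.
Eyring denominator: −S ln(1−ᾱ) = 412.842.
V = 22.8 × 14.9 × 4.4 = 1494.768 m³.
RT60 = 0.161 × 1494.768 / 412.842 = 0.58 s.

0.58 s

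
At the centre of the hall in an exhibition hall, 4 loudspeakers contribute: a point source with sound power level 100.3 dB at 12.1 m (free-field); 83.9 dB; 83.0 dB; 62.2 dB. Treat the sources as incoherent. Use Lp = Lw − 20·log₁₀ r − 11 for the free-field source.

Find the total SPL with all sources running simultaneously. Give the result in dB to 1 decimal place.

Source at 12.1 m: Lp = 100.3 − 20·log₁₀(12.1) − 11 = 67.6 dB.
Sum in the linear (power) domain: Σ 10^(Lᵢ/10) = 10^(67.6/10) + 10^(83.9/10) + 10^(83.0/10) + 10^(62.2/10) = 4.524e+08.
Combined level = 10 log₁₀(4.524e+08) = 86.6 dB.

86.6 dB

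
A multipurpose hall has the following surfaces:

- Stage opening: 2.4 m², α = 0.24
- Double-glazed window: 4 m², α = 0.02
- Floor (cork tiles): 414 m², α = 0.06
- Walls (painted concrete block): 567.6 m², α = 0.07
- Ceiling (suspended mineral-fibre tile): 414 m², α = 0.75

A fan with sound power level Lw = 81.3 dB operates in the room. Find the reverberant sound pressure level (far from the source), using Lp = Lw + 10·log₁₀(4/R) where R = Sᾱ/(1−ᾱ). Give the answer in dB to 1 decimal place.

Σ(Sᵢαᵢ) = 2.4×0.24 + 4×0.02 + 414×0.06 + 567.6×0.07 + 414×0.75 = 375.728; total area S = 1402.0 m².
ᾱ = 0.2680, so room constant R = A/(1−ᾱ) = 513.290 m².
Lp = Lw + 10 log₁₀(4/R) = 81.3 -21.08 = 60.2 dB.

60.2 dB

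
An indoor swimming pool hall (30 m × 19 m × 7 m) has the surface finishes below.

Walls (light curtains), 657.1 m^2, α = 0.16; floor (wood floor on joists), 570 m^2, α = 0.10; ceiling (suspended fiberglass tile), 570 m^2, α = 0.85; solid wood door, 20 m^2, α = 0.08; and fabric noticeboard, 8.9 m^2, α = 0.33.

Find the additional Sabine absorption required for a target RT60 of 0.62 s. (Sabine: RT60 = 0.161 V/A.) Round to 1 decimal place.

Total absorption A₁ = 657.1*0.16 + 570*0.10 + 570*0.85 + 20*0.08 + 8.9*0.33
  = 105.136 + 57.000 + 484.500 + 1.600 + 2.937 = 651.173 m^2 sabins.
For T = 0.62 s, need A₂ = 0.161·V/T = 0.161·3990/0.62 = 1036.113 sabins.
ΔA = A₂ − A₁ = 1036.113 − 651.173 = 384.9 sabins.

384.9 sabins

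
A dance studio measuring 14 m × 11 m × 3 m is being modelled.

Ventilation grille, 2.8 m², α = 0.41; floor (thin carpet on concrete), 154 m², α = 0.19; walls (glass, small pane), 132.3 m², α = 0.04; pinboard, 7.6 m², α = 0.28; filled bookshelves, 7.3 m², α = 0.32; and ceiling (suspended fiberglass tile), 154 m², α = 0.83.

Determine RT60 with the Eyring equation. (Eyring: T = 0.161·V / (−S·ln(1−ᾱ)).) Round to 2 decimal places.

S = Σ Sᵢ = 458.0 m².
Σ(Sᵢαᵢ) = 2.8·0.41 + 154·0.19 + 132.3·0.04 + 7.6·0.28 + 7.3·0.32 + 154·0.83 = 167.984.
Mean coefficient ᾱ = A/S = 0.3668.
−S·ln(1−ᾱ) = −458.0 × ln(1 − 0.3668) = 209.292.
V = 14 × 11 × 3 = 462 m³.
RT60 = 0.161 × 462 / 209.292 = 0.36 s.

0.36 sec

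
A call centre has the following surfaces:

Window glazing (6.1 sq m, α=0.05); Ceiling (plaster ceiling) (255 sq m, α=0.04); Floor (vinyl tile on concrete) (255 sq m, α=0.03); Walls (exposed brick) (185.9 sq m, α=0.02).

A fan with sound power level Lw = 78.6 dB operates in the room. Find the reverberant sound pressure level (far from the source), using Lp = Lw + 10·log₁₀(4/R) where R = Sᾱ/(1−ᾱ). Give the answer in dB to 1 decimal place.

A = 21.873 sabins; S = 702.0 sq m.
ᾱ = 0.0312, so room constant R = A/(1−ᾱ) = 22.577 sq m.
Lp = Lw + 10 log₁₀(4/R) = 78.6 -7.52 = 71.1 dB.

71.1 dB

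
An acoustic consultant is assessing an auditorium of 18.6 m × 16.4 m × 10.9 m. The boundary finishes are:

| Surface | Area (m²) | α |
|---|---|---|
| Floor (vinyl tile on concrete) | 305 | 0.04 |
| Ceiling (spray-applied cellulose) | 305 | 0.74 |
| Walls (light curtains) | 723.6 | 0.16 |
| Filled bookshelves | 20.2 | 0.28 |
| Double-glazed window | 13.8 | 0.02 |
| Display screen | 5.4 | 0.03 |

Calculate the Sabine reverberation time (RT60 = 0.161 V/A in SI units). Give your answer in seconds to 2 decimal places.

1.49 seconds

A = Σ Sᵢαᵢ = 305×0.04 + 305×0.74 + 723.6×0.16 + 20.2×0.28 + 13.8×0.02 + 5.4×0.03 = 359.770 sabins.
Volume V = 18.6 × 16.4 × 10.9 = 3324.936 m³.
T = 0.161 V/A = 0.161·3324.936/359.770 = 1.49 s.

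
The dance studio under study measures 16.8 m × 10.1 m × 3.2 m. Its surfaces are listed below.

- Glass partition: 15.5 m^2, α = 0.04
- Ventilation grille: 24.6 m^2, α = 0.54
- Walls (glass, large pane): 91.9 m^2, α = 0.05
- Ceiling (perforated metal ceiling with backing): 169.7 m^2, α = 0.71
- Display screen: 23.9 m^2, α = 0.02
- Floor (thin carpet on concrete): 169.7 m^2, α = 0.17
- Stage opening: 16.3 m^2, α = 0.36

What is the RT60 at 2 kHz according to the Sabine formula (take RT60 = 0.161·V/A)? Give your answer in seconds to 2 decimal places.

0.50 s

A = Σ Sᵢαᵢ = 15.5*0.04 + 24.6*0.54 + 91.9*0.05 + 169.7*0.71 + 23.9*0.02 + 169.7*0.17 + 16.3*0.36 = 174.181 sabins.
Volume V = 16.8 × 10.1 × 3.2 = 542.976 m³.
RT60 = 0.161 · V / A = 0.161 × 542.976 / 174.181 = 0.50 s.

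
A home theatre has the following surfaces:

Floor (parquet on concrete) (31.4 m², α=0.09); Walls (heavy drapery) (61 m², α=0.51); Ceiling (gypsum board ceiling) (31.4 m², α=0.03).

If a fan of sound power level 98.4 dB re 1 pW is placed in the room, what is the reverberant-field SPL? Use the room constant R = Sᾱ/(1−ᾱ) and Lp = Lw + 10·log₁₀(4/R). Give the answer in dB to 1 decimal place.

A = 34.878 sabins; S = 123.8 m².
ᾱ = 0.2817, so room constant R = A/(1−ᾱ) = 48.556 m².
Lp = Lw + 10 log₁₀(4/R) = 98.4 -10.84 = 87.6 dB.

87.6 dB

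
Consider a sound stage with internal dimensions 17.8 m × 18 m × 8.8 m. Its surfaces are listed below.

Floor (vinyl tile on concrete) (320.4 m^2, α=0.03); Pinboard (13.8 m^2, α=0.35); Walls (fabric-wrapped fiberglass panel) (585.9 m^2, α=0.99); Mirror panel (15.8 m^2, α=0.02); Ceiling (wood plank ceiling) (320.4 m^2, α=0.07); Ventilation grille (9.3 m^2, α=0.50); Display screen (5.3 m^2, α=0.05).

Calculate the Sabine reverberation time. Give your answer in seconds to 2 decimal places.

A = Σ Sᵢαᵢ = 320.4*0.03 + 13.8*0.35 + 585.9*0.99 + 15.8*0.02 + 320.4*0.07 + 9.3*0.50 + 5.3*0.05 = 622.142 sabins.
V = 17.8·18·8.8 = 2819.52 m³.
Sabine: RT60 = 0.161 × 2819.52 / 622.142 = 0.73 s.

0.73 s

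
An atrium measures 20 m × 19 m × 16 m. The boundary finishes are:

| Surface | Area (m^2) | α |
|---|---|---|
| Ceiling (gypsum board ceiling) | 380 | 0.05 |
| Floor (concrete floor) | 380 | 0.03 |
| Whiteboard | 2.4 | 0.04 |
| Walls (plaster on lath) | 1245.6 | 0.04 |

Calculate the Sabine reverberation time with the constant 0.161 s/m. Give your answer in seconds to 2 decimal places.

Summing Sᵢαᵢ: 19.000 + 11.400 + 0.096 + 49.824 → A = 80.320 sabins.
Room volume: 6080 m³.
Sabine: RT60 = 0.161 × 6080 / 80.320 = 12.19 s.

12.19 sec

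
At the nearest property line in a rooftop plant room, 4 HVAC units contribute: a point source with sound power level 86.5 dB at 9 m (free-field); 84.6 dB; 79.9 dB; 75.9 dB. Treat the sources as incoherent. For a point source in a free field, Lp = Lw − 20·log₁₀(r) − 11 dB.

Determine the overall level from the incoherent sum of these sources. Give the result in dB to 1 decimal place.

Source at 9 m: Lp = 86.5 − 20·log₁₀(9) − 11 = 56.4 dB.
Σ 10^(Lᵢ/10) = 4.255e+08.
Back to dB: 10·log₁₀ Σ = 86.3 dB.

86.3 dB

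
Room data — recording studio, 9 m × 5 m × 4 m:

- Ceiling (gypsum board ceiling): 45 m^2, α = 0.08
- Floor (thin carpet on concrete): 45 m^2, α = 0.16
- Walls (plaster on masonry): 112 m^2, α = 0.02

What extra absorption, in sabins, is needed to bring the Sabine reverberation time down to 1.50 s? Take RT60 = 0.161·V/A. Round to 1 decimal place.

6.3 sabins

Summing Sᵢαᵢ: 3.600 + 7.200 + 2.240 → A₁ = 13.040 sabins.
For T = 1.50 s, need A₂ = 0.161·V/T = 0.161·180/1.50 = 19.320 sabins.
ΔA = A₂ − A₁ = 19.320 − 13.040 = 6.3 sabins.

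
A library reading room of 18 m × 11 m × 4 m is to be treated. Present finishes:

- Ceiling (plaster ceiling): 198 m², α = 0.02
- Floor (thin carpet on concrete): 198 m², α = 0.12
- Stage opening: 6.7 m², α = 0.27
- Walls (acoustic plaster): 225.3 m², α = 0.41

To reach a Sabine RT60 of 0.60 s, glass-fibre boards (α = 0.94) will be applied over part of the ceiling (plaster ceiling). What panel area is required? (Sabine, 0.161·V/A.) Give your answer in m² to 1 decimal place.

Total absorption A₁ = 198×0.02 + 198×0.12 + 6.7×0.27 + 225.3×0.41
  = 3.960 + 23.760 + 1.809 + 92.373 = 121.902 m² sabins.
V = 792 m³. Target absorption A₂ = 0.161 × 792 / 0.60 = 212.520 sabins.
ΔA needed = 212.520 − 121.902 = 90.618 sabins.
Each m² of panel replacing the ceiling (plaster ceiling) adds (0.94 − 0.02) = 0.92 sabins.
Panel area = 90.618 / 0.92 = 98.5 m².

98.5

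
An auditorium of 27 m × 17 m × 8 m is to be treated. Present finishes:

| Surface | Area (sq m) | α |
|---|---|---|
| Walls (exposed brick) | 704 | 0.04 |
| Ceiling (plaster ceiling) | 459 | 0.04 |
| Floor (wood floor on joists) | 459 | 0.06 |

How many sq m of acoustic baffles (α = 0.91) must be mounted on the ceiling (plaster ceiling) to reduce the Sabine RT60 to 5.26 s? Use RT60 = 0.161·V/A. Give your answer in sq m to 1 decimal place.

Summing Sᵢαᵢ: 28.160 + 18.360 + 27.540 → A₁ = 74.060 sabins.
Required A₂ = 0.161·3672/5.26 = 112.394 sabins.
Absorption to add: 112.394 − 74.060 = 38.334 sabins.
Net gain per sq m: Δα = 0.91 − 0.04 = 0.87.
Panel area = 38.334 / 0.87 = 44.1 sq m.

44.1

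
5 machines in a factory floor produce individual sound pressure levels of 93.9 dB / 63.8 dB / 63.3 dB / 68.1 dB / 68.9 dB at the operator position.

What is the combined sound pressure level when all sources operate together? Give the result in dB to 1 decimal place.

Converting to relative power and adding: 10^(93.9/10) + 10^(63.8/10) + 10^(63.3/10) + 10^(68.1/10) + 10^(68.9/10) = 2.473e+09.
Back to dB: 10·log₁₀ Σ = 93.9 dB.

93.9 dB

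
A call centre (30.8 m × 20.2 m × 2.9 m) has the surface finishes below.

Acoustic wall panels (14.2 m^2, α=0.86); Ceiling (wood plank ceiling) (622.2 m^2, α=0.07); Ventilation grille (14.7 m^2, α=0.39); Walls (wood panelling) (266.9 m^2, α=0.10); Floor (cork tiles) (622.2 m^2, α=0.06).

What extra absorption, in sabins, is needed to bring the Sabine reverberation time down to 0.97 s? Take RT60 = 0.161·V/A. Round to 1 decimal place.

173.9 sabins

Summing Sᵢαᵢ: 12.212 + 43.554 + 5.733 + 26.690 + 37.332 → A₁ = 125.521 sabins.
Target A₂ = 0.161·1804.264/0.97 = 299.471 sabins (V = 1804.264 m³).
ΔA = A₂ − A₁ = 299.471 − 125.521 = 173.9 sabins.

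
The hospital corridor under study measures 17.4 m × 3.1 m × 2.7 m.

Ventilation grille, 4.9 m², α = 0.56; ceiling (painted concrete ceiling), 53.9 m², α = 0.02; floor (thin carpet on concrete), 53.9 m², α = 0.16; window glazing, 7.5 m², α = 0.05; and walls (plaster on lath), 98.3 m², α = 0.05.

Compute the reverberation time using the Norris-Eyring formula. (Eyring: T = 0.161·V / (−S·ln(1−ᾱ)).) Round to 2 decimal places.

1.27 s

Total surface area S = 4.9 + 53.9 + 53.9 + 7.5 + 98.3 = 218.5 m².
Absorption A = 4.9·0.56 + 53.9·0.02 + 53.9·0.16 + 7.5·0.05 + 98.3·0.05 = 17.736 sabins.
Mean coefficient ᾱ = A/S = 0.0812.
Eyring denominator: −S ln(1−ᾱ) = 18.504.
V = 17.4 × 3.1 × 2.7 = 145.638 m³.
T = 0.161·V/[−S·ln(1−ᾱ)] = 0.161·145.638/18.504 = 1.27 s.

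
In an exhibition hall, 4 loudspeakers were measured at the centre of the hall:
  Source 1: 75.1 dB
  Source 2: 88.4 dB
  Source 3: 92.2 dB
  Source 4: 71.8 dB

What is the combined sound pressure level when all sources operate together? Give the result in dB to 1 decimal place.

Converting to relative power and adding: 10^(75.1/10) + 10^(88.4/10) + 10^(92.2/10) + 10^(71.8/10) = 2.399e+09.
Combined level = 10 log₁₀(2.399e+09) = 93.8 dB.

93.8 dB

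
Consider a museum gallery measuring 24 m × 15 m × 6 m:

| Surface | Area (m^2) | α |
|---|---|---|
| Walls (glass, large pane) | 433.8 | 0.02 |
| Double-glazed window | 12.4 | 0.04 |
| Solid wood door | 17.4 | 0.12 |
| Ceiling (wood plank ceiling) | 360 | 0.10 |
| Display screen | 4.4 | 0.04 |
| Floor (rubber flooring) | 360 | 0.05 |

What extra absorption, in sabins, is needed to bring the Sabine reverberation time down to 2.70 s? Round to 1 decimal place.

Equivalent absorption area: A₁ = 433.8*0.02 + 12.4*0.04 + 17.4*0.12 + 360*0.10 + 4.4*0.04 + 360*0.05 = 65.436 m^2.
Target A₂ = 0.161·2160/2.70 = 128.800 sabins (V = 2160 m³).
Shortfall: 128.800 − 65.436 = 63.4 sabins.

63.4 sabins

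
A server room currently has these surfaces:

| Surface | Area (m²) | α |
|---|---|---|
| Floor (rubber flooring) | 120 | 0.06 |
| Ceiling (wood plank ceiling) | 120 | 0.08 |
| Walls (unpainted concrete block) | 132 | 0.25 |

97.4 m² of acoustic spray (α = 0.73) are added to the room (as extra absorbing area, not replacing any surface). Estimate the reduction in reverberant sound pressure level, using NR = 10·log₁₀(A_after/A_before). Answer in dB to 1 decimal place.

3.9 dB

Total absorption A_before = 120*0.06 + 120*0.08 + 132*0.25
  = 7.200 + 9.600 + 33.000 = 49.800 m² sabins.
Added absorption = 97.4 × 0.73 = 71.102 sabins.
A_after = 49.800 + 71.102 = 120.902 sabins.
Reduction = 10 log₁₀(A_after/A_before) = 10 log₁₀(2.4278) = 3.9 dB.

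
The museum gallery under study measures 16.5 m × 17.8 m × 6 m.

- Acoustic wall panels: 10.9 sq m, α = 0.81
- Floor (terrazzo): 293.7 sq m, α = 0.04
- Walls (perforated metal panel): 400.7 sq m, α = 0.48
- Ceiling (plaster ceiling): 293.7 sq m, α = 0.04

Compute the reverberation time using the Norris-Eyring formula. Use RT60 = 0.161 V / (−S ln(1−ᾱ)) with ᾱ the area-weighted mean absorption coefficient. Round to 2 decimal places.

S = Σ Sᵢ = 999.0 sq m.
Σ(Sᵢαᵢ) = 10.9·0.81 + 293.7·0.04 + 400.7·0.48 + 293.7·0.04 = 224.661.
ᾱ = 224.661 / 999.0 = 0.2249.
Eyring denominator: −S ln(1−ᾱ) = 254.508.
V = 16.5 × 17.8 × 6 = 1762.2 m³.
T = 0.161·V/[−S·ln(1−ᾱ)] = 0.161·1762.2/254.508 = 1.11 s.

1.11 s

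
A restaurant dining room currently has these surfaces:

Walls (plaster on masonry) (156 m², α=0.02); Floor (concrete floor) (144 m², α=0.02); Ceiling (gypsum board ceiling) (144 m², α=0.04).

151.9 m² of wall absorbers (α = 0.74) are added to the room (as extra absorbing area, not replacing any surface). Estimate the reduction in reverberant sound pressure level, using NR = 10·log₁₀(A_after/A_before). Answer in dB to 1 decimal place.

10.2 dB

Summing Sᵢαᵢ: 3.120 + 2.880 + 5.760 → A_before = 11.760 sabins.
Treatment contributes 151.9·0.74 = 112.406 sabins.
A_after = 11.760 + 112.406 = 124.166 sabins.
Reduction = 10 log₁₀(A_after/A_before) = 10 log₁₀(10.5583) = 10.2 dB.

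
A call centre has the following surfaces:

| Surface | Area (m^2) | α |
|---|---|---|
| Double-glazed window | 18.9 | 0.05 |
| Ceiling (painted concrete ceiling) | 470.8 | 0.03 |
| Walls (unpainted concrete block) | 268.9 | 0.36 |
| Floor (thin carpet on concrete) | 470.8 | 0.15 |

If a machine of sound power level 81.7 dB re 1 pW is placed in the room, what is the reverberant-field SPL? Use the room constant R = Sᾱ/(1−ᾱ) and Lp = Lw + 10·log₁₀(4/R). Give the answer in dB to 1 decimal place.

Σ(Sᵢαᵢ) = 18.9×0.05 + 470.8×0.03 + 268.9×0.36 + 470.8×0.15 = 182.493; total area S = 1229.4 m^2.
ᾱ = 182.493/1229.4 = 0.1484; R = Sᾱ/(1−ᾱ) = 182.493/(1−0.1484) = 214.294 m^2.
Lp = 81.7 + 10·log₁₀(4/214.294) = 81.7 + (-17.29) = 64.4 dB.

64.4 dB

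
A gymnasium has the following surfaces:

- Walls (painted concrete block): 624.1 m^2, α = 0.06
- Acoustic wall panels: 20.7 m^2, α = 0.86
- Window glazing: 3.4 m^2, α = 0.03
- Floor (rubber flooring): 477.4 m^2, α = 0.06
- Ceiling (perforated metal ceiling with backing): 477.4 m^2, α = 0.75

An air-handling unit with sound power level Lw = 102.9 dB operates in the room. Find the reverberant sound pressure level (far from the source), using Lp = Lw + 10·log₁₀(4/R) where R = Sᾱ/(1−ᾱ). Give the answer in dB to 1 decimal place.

81.1 dB

Σ(Sᵢαᵢ) = 624.1×0.06 + 20.7×0.86 + 3.4×0.03 + 477.4×0.06 + 477.4×0.75 = 442.044; total area S = 1603.0 m^2.
ᾱ = 0.2758, so room constant R = A/(1−ᾱ) = 610.389 m^2.
Lp = Lw + 10 log₁₀(4/R) = 102.9 -21.84 = 81.1 dB.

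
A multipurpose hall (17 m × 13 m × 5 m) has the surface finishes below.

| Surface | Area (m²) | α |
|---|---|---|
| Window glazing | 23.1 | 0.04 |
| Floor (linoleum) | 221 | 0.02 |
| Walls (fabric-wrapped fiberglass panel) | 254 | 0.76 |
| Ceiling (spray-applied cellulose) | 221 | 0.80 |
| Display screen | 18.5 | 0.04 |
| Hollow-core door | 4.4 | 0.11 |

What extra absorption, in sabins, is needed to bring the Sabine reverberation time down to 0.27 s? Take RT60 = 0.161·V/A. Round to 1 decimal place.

Summing Sᵢαᵢ: 0.924 + 4.420 + 193.040 + 176.800 + 0.740 + 0.484 → A₁ = 376.408 sabins.
V = 1105 m³. Required absorption A₂ = 0.161 × 1105 / 0.27 = 658.907 sabins.
Shortfall: 658.907 − 376.408 = 282.5 sabins.

282.5 sabins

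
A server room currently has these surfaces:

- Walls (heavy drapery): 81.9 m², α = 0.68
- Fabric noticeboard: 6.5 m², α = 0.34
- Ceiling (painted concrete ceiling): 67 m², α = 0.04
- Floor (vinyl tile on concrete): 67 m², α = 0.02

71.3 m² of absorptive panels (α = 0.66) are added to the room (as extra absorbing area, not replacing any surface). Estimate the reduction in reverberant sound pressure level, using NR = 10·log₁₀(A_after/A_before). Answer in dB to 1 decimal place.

2.5 dB

A_before = Σ Sᵢαᵢ = 81.9×0.68 + 6.5×0.34 + 67×0.04 + 67×0.02 = 61.922 sabins.
Added absorption = 71.3 × 0.66 = 47.058 sabins.
A_after = 61.922 + 47.058 = 108.980 sabins.
NR = 10·log₁₀(108.980/61.922) = 2.5 dB.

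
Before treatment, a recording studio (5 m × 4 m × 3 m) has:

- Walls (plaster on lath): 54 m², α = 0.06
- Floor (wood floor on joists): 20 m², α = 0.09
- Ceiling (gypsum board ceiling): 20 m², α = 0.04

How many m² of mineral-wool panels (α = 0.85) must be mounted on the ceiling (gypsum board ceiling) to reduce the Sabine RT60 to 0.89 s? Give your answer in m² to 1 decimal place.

6.2

Equivalent absorption area: A₁ = 54·0.06 + 20·0.09 + 20·0.04 = 5.840 m².
V = 60 m³. Target absorption A₂ = 0.161 × 60 / 0.89 = 10.854 sabins.
Absorption to add: 10.854 − 5.840 = 5.014 sabins.
Net gain per m²: Δα = 0.85 − 0.04 = 0.81.
Panel area = 5.014 / 0.81 = 6.2 m².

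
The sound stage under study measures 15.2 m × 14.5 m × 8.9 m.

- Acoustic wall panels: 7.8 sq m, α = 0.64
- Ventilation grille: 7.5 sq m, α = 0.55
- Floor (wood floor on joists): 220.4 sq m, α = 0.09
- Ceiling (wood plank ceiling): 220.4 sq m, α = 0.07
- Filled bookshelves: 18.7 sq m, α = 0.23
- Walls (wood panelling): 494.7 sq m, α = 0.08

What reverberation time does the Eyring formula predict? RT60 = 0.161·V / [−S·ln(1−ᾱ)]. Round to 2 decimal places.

3.41 s

S = Σ Sᵢ = 969.5 sq m.
Σ(Sᵢαᵢ) = 7.8×0.64 + 7.5×0.55 + 220.4×0.09 + 220.4×0.07 + 18.7×0.23 + 494.7×0.08 = 88.258.
Mean coefficient ᾱ = A/S = 0.0910.
Eyring denominator: −S ln(1−ᾱ) = 92.500.
V = 15.2 × 14.5 × 8.9 = 1961.56 m³.
RT60 = 0.161 × 1961.56 / 92.500 = 3.41 s.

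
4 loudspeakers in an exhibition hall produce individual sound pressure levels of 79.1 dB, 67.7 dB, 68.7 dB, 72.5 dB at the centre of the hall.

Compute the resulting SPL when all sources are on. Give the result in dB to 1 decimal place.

Σ 10^(Lᵢ/10) = 1.124e+08.
L_total = 10·log₁₀(1.124e+08) = 80.5 dB.

80.5 dB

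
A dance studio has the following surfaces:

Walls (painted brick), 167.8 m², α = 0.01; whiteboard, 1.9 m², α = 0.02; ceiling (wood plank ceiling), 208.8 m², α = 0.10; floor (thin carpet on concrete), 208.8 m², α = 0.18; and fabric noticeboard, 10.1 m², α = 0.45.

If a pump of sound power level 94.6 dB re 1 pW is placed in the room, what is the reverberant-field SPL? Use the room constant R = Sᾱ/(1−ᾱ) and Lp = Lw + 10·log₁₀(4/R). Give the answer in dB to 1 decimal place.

82.0 dB

A = 64.725 sabins; S = 597.4 m².
ᾱ = 0.1083, so room constant R = A/(1−ᾱ) = 72.586 m².
Lp = 94.6 + 10·log₁₀(4/72.586) = 94.6 + (-12.59) = 82.0 dB.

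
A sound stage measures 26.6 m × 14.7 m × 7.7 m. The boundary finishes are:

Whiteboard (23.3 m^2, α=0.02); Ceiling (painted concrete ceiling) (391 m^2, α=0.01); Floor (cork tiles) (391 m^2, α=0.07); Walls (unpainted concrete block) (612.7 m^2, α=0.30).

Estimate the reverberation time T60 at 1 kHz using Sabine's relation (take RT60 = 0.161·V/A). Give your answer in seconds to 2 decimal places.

2.25 seconds

Total absorption A = 23.3·0.02 + 391·0.01 + 391·0.07 + 612.7·0.30
  = 0.466 + 3.910 + 27.370 + 183.810 = 215.556 m^2 sabins.
Volume V = 26.6 × 14.7 × 7.7 = 3010.854 m³.
T = 0.161 V/A = 0.161·3010.854/215.556 = 2.25 s.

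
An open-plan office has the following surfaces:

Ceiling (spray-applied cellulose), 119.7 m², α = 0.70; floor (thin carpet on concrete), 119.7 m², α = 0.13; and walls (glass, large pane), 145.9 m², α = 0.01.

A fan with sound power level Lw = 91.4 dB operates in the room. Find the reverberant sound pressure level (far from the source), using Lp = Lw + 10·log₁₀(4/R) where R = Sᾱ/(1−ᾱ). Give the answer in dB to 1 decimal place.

76.1 dB

A = 100.810 sabins; S = 385.3 m².
ᾱ = 0.2616, so room constant R = A/(1−ᾱ) = 136.525 m².
Lp = 91.4 + 10·log₁₀(4/136.525) = 91.4 + (-15.33) = 76.1 dB.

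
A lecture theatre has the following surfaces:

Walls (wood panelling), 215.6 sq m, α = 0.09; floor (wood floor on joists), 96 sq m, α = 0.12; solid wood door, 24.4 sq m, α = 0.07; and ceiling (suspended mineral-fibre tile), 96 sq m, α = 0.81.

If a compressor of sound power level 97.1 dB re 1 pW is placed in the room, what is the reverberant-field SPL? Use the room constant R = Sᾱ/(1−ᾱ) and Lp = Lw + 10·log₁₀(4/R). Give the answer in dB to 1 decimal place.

Σ(Sᵢαᵢ) = 215.6×0.09 + 96×0.12 + 24.4×0.07 + 96×0.81 = 110.392; total area S = 432.0 sq m.
ᾱ = 110.392/432.0 = 0.2555; R = Sᾱ/(1−ᾱ) = 110.392/(1−0.2555) = 148.277 sq m.
Lp = 97.1 + 10·log₁₀(4/148.277) = 97.1 + (-15.69) = 81.4 dB.

81.4 dB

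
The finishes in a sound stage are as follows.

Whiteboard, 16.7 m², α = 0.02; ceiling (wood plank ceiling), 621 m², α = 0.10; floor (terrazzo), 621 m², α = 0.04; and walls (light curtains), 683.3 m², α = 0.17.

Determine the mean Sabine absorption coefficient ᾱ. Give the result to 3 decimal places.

Total surface area S = 1942.0 m².
A = 16.7*0.02 + 621*0.10 + 621*0.04 + 683.3*0.17 = 203.435 sabins.
ᾱ = 203.435 / 1942.0 = 0.105.

0.105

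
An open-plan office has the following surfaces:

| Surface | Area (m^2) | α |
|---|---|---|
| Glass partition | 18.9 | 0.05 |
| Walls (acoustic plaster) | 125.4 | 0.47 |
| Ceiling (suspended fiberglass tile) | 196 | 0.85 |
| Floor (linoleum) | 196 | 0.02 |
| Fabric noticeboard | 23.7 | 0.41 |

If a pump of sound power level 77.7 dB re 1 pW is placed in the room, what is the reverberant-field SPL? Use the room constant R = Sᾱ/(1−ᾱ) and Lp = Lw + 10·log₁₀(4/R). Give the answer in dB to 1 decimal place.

Σ(Sᵢαᵢ) = 18.9·0.05 + 125.4·0.47 + 196·0.85 + 196·0.02 + 23.7·0.41 = 240.120; total area S = 560.0 m^2.
ᾱ = 240.120/560.0 = 0.4288; R = Sᾱ/(1−ᾱ) = 240.120/(1−0.4288) = 420.378 m^2.
Lp = Lw + 10 log₁₀(4/R) = 77.7 -20.22 = 57.5 dB.

57.5 dB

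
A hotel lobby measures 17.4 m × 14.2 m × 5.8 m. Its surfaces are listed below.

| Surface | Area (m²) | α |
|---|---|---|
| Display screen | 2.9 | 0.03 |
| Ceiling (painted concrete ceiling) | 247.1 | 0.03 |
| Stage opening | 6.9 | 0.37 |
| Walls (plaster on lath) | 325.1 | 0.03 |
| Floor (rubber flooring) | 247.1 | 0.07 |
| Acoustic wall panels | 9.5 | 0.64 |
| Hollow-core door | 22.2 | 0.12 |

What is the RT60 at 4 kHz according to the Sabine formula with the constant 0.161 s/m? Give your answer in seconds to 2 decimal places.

Total absorption A = 2.9×0.03 + 247.1×0.03 + 6.9×0.37 + 325.1×0.03 + 247.1×0.07 + 9.5×0.64 + 22.2×0.12
  = 0.087 + 7.413 + 2.553 + 9.753 + 17.297 + 6.080 + 2.664 = 45.847 m² sabins.
Volume V = 17.4 × 14.2 × 5.8 = 1433.064 m³.
RT60 = 0.161 · V / A = 0.161 × 1433.064 / 45.847 = 5.03 s.

5.03 s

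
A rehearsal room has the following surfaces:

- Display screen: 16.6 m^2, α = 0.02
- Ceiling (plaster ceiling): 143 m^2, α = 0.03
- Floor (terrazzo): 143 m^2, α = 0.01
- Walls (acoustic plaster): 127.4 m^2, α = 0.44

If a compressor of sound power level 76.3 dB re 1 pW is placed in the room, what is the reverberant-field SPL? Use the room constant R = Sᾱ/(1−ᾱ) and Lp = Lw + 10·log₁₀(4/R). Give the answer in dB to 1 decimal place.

Σ(Sᵢαᵢ) = 16.6×0.02 + 143×0.03 + 143×0.01 + 127.4×0.44 = 62.108; total area S = 430.0 m^2.
ᾱ = 0.1444, so room constant R = A/(1−ᾱ) = 72.590 m^2.
Lp = 76.3 + 10·log₁₀(4/72.590) = 76.3 + (-12.59) = 63.7 dB.

63.7 dB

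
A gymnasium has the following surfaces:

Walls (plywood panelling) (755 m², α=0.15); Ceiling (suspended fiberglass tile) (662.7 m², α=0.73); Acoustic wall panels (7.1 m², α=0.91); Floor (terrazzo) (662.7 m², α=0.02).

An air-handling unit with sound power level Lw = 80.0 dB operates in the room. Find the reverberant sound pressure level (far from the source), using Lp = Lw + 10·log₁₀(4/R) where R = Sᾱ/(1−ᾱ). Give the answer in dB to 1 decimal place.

A = 616.736 sabins; S = 2087.5 m².
ᾱ = 0.2954, so room constant R = A/(1−ᾱ) = 875.299 m².
Lp = 80.0 + 10·log₁₀(4/875.299) = 80.0 + (-23.40) = 56.6 dB.

56.6 dB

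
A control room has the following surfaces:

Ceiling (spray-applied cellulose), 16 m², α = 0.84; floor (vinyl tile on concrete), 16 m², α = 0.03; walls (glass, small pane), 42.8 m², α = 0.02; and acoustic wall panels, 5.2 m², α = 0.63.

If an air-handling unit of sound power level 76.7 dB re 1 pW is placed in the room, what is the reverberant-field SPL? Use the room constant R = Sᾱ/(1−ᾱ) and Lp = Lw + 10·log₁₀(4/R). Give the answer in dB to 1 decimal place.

69.0 dB

Σ(Sᵢαᵢ) = 16·0.84 + 16·0.03 + 42.8·0.02 + 5.2·0.63 = 18.052; total area S = 80.0 m².
ᾱ = 0.2256, so room constant R = A/(1−ᾱ) = 23.311 m².
Lp = 76.7 + 10·log₁₀(4/23.311) = 76.7 + (-7.66) = 69.0 dB.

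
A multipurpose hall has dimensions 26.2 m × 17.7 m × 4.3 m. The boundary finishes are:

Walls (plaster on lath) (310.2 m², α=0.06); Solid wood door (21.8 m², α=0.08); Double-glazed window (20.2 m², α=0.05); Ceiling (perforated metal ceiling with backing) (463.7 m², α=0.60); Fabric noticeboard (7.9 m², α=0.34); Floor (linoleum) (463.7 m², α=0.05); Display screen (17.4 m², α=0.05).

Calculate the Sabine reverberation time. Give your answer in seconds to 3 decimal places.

Total absorption A = 310.2×0.06 + 21.8×0.08 + 20.2×0.05 + 463.7×0.60 + 7.9×0.34 + 463.7×0.05 + 17.4×0.05
  = 18.612 + 1.744 + 1.010 + 278.220 + 2.686 + 23.185 + 0.870 = 326.327 m² sabins.
Volume V = 26.2 × 17.7 × 4.3 = 1994.082 m³.
Sabine: RT60 = 0.161 × 1994.082 / 326.327 = 0.984 s.

0.984 sec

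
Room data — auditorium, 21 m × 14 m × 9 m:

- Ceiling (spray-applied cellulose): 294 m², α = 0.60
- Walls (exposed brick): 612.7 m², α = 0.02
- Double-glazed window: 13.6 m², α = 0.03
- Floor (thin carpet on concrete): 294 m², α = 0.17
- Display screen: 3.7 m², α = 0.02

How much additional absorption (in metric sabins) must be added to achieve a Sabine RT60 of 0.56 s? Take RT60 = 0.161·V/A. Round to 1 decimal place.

Summing Sᵢαᵢ: 176.400 + 12.254 + 0.408 + 49.980 + 0.074 → A₁ = 239.116 sabins.
Target A₂ = 0.161·2646/0.56 = 760.725 sabins (V = 2646 m³).
ΔA = A₂ − A₁ = 760.725 − 239.116 = 521.6 sabins.

521.6 sabins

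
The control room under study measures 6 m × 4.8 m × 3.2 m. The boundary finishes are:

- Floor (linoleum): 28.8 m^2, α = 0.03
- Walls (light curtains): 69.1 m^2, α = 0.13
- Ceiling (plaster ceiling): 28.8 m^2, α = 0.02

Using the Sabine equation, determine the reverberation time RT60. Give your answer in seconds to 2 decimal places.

1.42 s

Total absorption A = 28.8*0.03 + 69.1*0.13 + 28.8*0.02
  = 0.864 + 8.983 + 0.576 = 10.423 m^2 sabins.
V = 6·4.8·3.2 = 92.16 m³.
T = 0.161 V/A = 0.161·92.16/10.423 = 1.42 s.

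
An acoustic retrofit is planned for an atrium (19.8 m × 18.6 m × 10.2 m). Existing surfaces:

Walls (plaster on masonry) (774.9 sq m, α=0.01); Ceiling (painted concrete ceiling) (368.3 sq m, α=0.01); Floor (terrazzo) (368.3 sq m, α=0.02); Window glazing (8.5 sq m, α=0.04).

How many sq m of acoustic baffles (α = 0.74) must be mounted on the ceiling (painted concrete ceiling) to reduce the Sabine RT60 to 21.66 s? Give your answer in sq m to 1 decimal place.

Summing Sᵢαᵢ: 7.749 + 3.683 + 7.366 + 0.340 → A₁ = 19.138 sabins.
V = 3756.456 m³. Target absorption A₂ = 0.161 × 3756.456 / 21.66 = 27.922 sabins.
ΔA needed = 27.922 − 19.138 = 8.784 sabins.
Net gain per sq m: Δα = 0.74 − 0.01 = 0.73.
Area = ΔA/Δα = 8.784/0.73 = 12.0 sq m.

12.0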